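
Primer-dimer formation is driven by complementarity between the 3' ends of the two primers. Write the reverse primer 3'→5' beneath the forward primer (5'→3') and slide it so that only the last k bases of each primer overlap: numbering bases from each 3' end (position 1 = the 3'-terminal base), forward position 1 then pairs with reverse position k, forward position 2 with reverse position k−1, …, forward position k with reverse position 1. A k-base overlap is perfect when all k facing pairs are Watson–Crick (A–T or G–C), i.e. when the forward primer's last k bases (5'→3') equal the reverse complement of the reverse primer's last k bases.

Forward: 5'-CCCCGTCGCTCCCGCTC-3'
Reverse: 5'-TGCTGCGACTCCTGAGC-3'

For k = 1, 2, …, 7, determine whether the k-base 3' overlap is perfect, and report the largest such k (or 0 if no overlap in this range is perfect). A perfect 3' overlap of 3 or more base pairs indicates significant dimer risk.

Last 7 bases (5'→3') — forward …CCCGCTC, reverse …CCTGAGC.
Reverse complement of the reverse primer's last 7 bases: GCTCAGG; its first k bases are the reverse complement of the reverse primer's last k bases, so a perfect k-base overlap needs the forward primer's last k bases to equal them.
Comparing (forward last k vs required): k=1: C vs G ✗; k=2: TC vs GC ✗; k=3: CTC vs GCT ✗; k=4: GCTC vs GCTC ✓; k=5: CGCTC vs GCTCA ✗; k=6: CCGCTC vs GCTCAG ✗; k=7: CCCGCTC vs GCTCAGG ✗.
Only k = 4 is perfect, so the longest perfect 3' overlap is 4.

Longest perfect overlap: 4 complementary base pairs; significant dimer risk (threshold 3).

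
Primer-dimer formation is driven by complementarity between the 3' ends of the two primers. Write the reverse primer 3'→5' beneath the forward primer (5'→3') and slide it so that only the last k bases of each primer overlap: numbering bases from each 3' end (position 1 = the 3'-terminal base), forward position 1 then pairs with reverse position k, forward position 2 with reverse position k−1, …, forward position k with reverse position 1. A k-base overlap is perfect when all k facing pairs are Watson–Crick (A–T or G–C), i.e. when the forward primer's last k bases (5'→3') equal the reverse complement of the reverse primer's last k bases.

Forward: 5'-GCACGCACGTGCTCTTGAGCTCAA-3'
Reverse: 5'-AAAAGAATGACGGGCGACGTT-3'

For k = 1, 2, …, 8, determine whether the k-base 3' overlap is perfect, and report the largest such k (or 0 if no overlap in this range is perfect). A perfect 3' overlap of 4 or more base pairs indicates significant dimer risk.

Last 8 bases (5'→3') — forward …GAGCTCAA, reverse …GCGACGTT.
Reverse complement of the reverse primer's last 8 bases: AACGTCGC; its first k bases are the reverse complement of the reverse primer's last k bases, so a perfect k-base overlap needs the forward primer's last k bases to equal them.
Comparing (forward last k vs required): k=1: A vs A ✓; k=2: AA vs AA ✓; k=3: CAA vs AAC ✗; k=4: TCAA vs AACG ✗; k=5: CTCAA vs AACGT ✗; k=6: GCTCAA vs AACGTC ✗; k=7: AGCTCAA vs AACGTCG ✗; k=8: GAGCTCAA vs AACGTCGC ✗.
Perfect overlaps at k = 1, 2; the largest is 2.

Longest perfect overlap: 2 complementary base pairs; below the dimer-risk threshold (threshold 4).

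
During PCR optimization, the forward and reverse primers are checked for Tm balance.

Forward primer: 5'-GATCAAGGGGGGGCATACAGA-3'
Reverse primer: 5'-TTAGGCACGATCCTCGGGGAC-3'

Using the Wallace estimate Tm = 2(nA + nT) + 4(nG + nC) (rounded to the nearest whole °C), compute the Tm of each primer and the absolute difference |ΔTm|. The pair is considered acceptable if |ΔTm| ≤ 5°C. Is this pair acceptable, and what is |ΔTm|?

|ΔTm| = 2°C; the pair is acceptable.

Forward: A=7 T=2 G=9 C=3 → Tm = 2·9 + 4·12 = 66°C.
Reverse: A=4 T=4 G=7 C=6 → Tm = 2·8 + 4·13 = 68°C.
|ΔTm| = |66 − 68| = 2°C, ≤ 5°C.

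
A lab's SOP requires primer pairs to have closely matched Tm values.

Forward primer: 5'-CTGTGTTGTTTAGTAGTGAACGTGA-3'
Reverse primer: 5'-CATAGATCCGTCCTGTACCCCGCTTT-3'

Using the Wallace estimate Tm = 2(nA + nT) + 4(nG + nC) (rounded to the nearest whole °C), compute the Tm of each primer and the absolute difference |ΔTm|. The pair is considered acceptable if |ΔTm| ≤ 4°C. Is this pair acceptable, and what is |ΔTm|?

Forward: A=5 T=10 G=8 C=2 → Tm = 2·15 + 4·10 = 70°C.
Reverse: A=4 T=8 G=4 C=10 → Tm = 2·12 + 4·14 = 80°C.
|ΔTm| = |70 − 80| = 10°C, > 4°C.

|ΔTm| = 10°C; the pair is not acceptable.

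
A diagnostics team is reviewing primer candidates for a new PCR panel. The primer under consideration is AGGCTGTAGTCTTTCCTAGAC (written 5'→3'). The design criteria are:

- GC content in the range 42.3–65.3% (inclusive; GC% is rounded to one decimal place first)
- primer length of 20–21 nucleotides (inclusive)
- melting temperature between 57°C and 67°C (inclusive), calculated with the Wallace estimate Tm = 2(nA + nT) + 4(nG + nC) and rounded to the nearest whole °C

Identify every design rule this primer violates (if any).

Meets all criteria.

Base counts: A=4, T=7, G=5, C=5 (length 21).
GC content: GC 10/21 = 47.6% ✓
length: length 21 ✓
Tm: Tm = 2·11 + 4·10 = 62°C ✓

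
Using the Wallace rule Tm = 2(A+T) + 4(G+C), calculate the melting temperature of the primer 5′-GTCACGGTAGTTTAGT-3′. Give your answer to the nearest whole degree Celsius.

Base counts: A=3, T=6, G=5, C=2 (length 16).
Tm = 2·(3+6) + 4·(5+2) = 2·9 + 4·7 = 18 + 28 = 46°C.

46°C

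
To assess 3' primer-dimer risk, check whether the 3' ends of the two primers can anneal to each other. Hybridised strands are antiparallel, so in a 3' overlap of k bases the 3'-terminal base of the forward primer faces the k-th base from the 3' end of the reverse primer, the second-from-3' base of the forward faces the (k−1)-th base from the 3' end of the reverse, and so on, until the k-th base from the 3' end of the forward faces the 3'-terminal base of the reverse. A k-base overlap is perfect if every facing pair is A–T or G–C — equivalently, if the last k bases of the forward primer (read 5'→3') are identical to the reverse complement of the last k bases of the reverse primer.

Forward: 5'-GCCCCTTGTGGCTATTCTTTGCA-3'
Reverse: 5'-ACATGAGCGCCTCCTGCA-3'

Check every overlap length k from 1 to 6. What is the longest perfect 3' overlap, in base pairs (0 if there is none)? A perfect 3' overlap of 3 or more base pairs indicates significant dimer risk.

Last 6 bases (5'→3') — forward …TTTGCA, reverse …CCTGCA.
Reverse complement of the reverse primer's last 6 bases: TGCAGG; its first k bases are the reverse complement of the reverse primer's last k bases, so a perfect k-base overlap needs the forward primer's last k bases to equal them.
Comparing (forward last k vs required): k=1: A vs T ✗; k=2: CA vs TG ✗; k=3: GCA vs TGC ✗; k=4: TGCA vs TGCA ✓; k=5: TTGCA vs TGCAG ✗; k=6: TTTGCA vs TGCAGG ✗.
Only k = 4 is perfect, so the longest perfect 3' overlap is 4.

Longest perfect overlap: 4 complementary base pairs; significant dimer risk (threshold 3).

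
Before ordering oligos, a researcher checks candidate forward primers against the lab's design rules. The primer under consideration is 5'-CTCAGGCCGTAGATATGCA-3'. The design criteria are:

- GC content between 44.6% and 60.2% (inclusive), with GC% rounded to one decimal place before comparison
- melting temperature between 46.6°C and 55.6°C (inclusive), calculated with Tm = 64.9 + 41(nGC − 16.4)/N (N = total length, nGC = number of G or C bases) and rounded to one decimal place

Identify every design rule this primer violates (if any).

Base counts: A=5, T=4, G=5, C=5 (length 19).
GC content: GC 10/19 = 52.6% ✓
Tm: Tm = 64.9 + 41·(10 − 16.4)/19 = 51.1°C ✓

Meets all criteria.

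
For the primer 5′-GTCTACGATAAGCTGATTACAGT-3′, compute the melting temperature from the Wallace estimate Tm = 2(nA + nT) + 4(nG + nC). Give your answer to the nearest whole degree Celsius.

Base counts: A=7, T=7, G=5, C=4 (length 23).
Tm = 2·(7+7) + 4·(5+4) = 2·14 + 4·9 = 28 + 36 = 64°C.

64°C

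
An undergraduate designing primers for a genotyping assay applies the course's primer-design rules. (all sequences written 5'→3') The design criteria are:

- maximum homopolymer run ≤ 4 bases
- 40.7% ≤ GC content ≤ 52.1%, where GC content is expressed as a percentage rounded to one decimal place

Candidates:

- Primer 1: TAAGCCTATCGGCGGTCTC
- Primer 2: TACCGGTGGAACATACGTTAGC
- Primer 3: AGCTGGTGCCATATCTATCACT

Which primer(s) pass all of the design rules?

Primer 2 and Primer 3.

Primer 1 (19 nt, A=3 T=5 G=5 C=6): longest run = 2 ✓; GC 11/19 = 57.9%, outside 40.7–52.1% ✗ — fails.
Primer 2 (22 nt, A=6 T=5 G=6 C=5): longest run = 2 ✓; GC 11/22 = 50.0% ✓ — passes.
Primer 3 (22 nt, A=5 T=7 G=4 C=6): longest run = 2 ✓; GC 10/22 = 45.5% ✓ — passes.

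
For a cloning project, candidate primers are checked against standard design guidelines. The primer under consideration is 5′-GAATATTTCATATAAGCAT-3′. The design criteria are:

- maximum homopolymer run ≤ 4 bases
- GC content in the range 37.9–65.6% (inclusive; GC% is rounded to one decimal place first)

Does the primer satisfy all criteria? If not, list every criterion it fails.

Base counts: A=8, T=7, G=2, C=2 (length 19).
homopolymer run: longest run = 3 ✓
GC content: GC 4/19 = 21.1%, outside 37.9–65.6% ✗

Fails: GC content.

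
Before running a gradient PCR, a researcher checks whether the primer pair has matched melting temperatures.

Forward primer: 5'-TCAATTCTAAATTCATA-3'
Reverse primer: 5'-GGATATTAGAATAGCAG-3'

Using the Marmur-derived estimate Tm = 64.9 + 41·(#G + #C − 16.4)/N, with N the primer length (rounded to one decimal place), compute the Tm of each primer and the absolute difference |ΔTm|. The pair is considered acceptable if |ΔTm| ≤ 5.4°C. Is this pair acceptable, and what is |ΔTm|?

|ΔTm| = 7.2°C; the pair is not acceptable.

Forward: G+C = 3, N = 17 → Tm = 64.9 + 41·(3 − 16.4)/17 = 32.6°C.
Reverse: G+C = 6, N = 17 → Tm = 64.9 + 41·(6 − 16.4)/17 = 39.8°C.
|ΔTm| = |32.6 − 39.8| = 7.2°C, > 5.4°C.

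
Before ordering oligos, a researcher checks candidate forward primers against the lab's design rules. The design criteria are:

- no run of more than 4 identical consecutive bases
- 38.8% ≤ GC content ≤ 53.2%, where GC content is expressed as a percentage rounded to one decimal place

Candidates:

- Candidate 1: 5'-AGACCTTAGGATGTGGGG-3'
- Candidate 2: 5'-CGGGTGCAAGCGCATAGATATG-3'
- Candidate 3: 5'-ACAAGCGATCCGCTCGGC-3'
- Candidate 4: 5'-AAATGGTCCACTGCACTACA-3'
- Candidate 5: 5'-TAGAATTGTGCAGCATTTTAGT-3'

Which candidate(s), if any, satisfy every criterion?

Candidate 1 (18 nt, A=4 T=4 G=8 C=2): longest run = 4 ✓; GC 10/18 = 55.6%, outside 38.8–53.2% ✗ — fails.
Candidate 2 (22 nt, A=6 T=4 G=8 C=4): longest run = 3 ✓; GC 12/22 = 54.5%, outside 38.8–53.2% ✗ — fails.
Candidate 3 (18 nt, A=4 T=2 G=5 C=7): longest run = 2 ✓; GC 12/18 = 66.7%, outside 38.8–53.2% ✗ — fails.
Candidate 4 (20 nt, A=7 T=4 G=3 C=6): longest run = 3 ✓; GC 9/20 = 45.0% ✓ — passes.
Candidate 5 (22 nt, A=6 T=9 G=5 C=2): longest run = 4 ✓; GC 7/22 = 31.8%, outside 38.8–53.2% ✗ — fails.

Candidate 4 only.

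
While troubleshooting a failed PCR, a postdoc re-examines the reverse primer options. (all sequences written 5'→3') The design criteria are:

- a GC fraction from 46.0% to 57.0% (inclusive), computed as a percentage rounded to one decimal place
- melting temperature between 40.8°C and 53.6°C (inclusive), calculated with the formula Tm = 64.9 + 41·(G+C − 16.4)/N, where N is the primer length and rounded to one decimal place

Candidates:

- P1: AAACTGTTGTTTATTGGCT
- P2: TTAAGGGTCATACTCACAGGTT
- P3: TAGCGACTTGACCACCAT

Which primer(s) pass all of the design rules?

P1 (19 nt, A=4 T=9 G=4 C=2): GC 6/19 = 31.6%, outside 46.0–57.0% ✗; Tm = 64.9 + 41·(6 − 16.4)/19 = 42.5°C ✓ — fails.
P2 (22 nt, A=6 T=7 G=5 C=4): GC 9/22 = 40.9%, outside 46.0–57.0% ✗; Tm = 64.9 + 41·(9 − 16.4)/22 = 51.1°C ✓ — fails.
P3 (18 nt, A=5 T=4 G=3 C=6): GC 9/18 = 50.0% ✓; Tm = 64.9 + 41·(9 − 16.4)/18 = 48.0°C ✓ — passes.

P3 only.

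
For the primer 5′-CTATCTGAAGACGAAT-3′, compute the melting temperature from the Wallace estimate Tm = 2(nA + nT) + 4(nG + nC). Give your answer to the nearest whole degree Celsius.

Base counts: A=6, T=4, G=3, C=3 (length 16).
Tm = 2·(6+4) + 4·(3+3) = 2·10 + 4·6 = 20 + 24 = 44°C.

44°C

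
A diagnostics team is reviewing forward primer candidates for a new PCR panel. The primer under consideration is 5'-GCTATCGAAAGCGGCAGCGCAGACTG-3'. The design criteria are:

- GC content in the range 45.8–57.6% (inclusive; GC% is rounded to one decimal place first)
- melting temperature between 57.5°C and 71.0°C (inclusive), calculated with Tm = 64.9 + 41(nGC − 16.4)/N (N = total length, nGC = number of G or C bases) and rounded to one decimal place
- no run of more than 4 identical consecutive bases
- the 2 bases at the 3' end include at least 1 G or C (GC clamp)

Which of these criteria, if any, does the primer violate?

Base counts: A=7, T=3, G=9, C=7 (length 26).
GC content: GC 16/26 = 61.5%, outside 45.8–57.6% ✗
Tm: Tm = 64.9 + 41·(16 − 16.4)/26 = 64.3°C ✓
homopolymer run: longest run = 3 ✓
GC clamp: 3' end TG has 1 G/C ✓

Fails: GC content.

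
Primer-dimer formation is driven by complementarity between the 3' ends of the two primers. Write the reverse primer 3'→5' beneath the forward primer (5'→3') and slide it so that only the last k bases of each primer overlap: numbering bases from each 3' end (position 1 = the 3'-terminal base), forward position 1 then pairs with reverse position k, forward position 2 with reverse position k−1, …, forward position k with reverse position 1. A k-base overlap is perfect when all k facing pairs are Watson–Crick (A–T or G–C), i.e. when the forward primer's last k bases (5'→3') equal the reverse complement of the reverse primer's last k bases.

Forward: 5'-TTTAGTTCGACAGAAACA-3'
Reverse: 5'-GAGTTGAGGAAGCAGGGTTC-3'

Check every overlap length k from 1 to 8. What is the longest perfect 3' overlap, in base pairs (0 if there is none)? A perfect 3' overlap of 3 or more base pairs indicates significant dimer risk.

Longest perfect overlap: 0 complementary base pairs; below the dimer-risk threshold (threshold 3).

Last 8 bases (5'→3') — forward …CAGAAACA, reverse …CAGGGTTC.
Reverse complement of the reverse primer's last 8 bases: GAACCCTG; its first k bases are the reverse complement of the reverse primer's last k bases, so a perfect k-base overlap needs the forward primer's last k bases to equal them.
Comparing (forward last k vs required): k=1: A vs G ✗; k=2: CA vs GA ✗; k=3: ACA vs GAA ✗; k=4: AACA vs GAAC ✗; k=5: AAACA vs GAACC ✗; k=6: GAAACA vs GAACCC ✗; k=7: AGAAACA vs GAACCCT ✗; k=8: CAGAAACA vs GAACCCTG ✗.
No overlap length from 1 to 8 is perfect, so the longest perfect 3' overlap is 0.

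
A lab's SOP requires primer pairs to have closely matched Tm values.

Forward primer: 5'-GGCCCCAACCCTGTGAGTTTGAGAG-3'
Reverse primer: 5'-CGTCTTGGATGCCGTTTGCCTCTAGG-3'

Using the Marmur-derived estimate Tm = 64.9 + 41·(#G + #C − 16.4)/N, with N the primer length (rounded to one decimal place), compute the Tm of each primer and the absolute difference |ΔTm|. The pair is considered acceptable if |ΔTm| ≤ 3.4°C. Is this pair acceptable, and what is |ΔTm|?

|ΔTm| = 0.1°C; the pair is acceptable.

Forward: G+C = 15, N = 25 → Tm = 64.9 + 41·(15 − 16.4)/25 = 62.6°C.
Reverse: G+C = 15, N = 26 → Tm = 64.9 + 41·(15 − 16.4)/26 = 62.7°C.
|ΔTm| = |62.6 − 62.7| = 0.1°C, ≤ 3.4°C.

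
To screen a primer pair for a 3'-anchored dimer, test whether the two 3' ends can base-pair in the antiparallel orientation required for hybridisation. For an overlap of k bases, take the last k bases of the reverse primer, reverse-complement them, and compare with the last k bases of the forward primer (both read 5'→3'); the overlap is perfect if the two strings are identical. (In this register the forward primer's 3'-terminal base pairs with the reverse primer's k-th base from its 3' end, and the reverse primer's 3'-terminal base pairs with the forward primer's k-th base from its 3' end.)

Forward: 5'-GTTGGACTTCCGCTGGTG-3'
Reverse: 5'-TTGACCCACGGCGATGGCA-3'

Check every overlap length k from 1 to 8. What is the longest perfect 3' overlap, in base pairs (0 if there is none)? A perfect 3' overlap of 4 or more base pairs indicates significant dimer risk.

Longest perfect overlap: 2 complementary base pairs; below the dimer-risk threshold (threshold 4).

Last 8 bases (5'→3') — forward …CGCTGGTG, reverse …CGATGGCA.
Reverse complement of the reverse primer's last 8 bases: TGCCATCG; its first k bases are the reverse complement of the reverse primer's last k bases, so a perfect k-base overlap needs the forward primer's last k bases to equal them.
Comparing (forward last k vs required): k=1: G vs T ✗; k=2: TG vs TG ✓; k=3: GTG vs TGC ✗; k=4: GGTG vs TGCC ✗; k=5: TGGTG vs TGCCA ✗; k=6: CTGGTG vs TGCCAT ✗; k=7: GCTGGTG vs TGCCATC ✗; k=8: CGCTGGTG vs TGCCATCG ✗.
Only k = 2 is perfect, so the longest perfect 3' overlap is 2.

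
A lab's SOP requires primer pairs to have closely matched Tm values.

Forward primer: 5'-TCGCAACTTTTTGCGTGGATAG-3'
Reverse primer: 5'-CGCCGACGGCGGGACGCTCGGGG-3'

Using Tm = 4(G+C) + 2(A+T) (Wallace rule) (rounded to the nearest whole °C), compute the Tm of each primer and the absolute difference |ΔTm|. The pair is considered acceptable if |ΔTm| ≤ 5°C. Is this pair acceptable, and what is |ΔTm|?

Forward: A=4 T=8 G=6 C=4 → Tm = 2·12 + 4·10 = 64°C.
Reverse: A=2 T=1 G=12 C=8 → Tm = 2·3 + 4·20 = 86°C.
|ΔTm| = |64 − 86| = 22°C, > 5°C.

|ΔTm| = 22°C; the pair is not acceptable.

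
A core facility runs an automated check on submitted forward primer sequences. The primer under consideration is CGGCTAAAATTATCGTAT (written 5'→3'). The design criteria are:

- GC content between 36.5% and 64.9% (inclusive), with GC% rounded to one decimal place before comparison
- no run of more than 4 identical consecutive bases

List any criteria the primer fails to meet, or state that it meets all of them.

Base counts: A=6, T=6, G=3, C=3 (length 18).
GC content: GC 6/18 = 33.3%, outside 36.5–64.9% ✗
homopolymer run: longest run = 4 ✓

Fails: GC content.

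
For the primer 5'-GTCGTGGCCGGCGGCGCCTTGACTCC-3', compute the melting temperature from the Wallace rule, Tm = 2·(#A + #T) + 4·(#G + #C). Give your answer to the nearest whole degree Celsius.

92°C

Base counts: A=1, T=5, G=10, C=10 (length 26).
Tm = 2·(1+5) + 4·(10+10) = 2·6 + 4·20 = 12 + 80 = 92°C.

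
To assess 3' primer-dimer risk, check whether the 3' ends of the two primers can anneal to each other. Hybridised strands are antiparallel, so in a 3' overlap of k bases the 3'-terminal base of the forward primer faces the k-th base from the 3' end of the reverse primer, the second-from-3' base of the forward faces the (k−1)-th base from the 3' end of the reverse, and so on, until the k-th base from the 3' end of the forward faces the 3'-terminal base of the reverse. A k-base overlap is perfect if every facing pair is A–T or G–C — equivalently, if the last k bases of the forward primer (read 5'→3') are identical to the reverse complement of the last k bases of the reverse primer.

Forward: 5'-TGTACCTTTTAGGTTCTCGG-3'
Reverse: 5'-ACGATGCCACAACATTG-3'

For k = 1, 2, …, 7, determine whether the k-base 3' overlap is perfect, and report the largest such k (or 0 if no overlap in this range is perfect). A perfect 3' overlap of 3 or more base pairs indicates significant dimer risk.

Last 7 bases (5'→3') — forward …TTCTCGG, reverse …AACATTG.
Reverse complement of the reverse primer's last 7 bases: CAATGTT; its first k bases are the reverse complement of the reverse primer's last k bases, so a perfect k-base overlap needs the forward primer's last k bases to equal them.
Comparing (forward last k vs required): k=1: G vs C ✗; k=2: GG vs CA ✗; k=3: CGG vs CAA ✗; k=4: TCGG vs CAAT ✗; k=5: CTCGG vs CAATG ✗; k=6: TCTCGG vs CAATGT ✗; k=7: TTCTCGG vs CAATGTT ✗.
No overlap length from 1 to 7 is perfect, so the longest perfect 3' overlap is 0.

Longest perfect overlap: 0 complementary base pairs; below the dimer-risk threshold (threshold 3).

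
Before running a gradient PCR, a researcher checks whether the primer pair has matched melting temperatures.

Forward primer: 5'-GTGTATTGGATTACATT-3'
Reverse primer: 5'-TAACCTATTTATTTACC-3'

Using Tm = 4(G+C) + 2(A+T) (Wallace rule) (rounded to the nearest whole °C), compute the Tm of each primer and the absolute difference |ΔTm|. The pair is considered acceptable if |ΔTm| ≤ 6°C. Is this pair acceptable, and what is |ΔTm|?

|ΔTm| = 2°C; the pair is acceptable.

Forward: A=4 T=8 G=4 C=1 → Tm = 2·12 + 4·5 = 44°C.
Reverse: A=5 T=8 G=0 C=4 → Tm = 2·13 + 4·4 = 42°C.
|ΔTm| = |44 − 42| = 2°C, ≤ 6°C.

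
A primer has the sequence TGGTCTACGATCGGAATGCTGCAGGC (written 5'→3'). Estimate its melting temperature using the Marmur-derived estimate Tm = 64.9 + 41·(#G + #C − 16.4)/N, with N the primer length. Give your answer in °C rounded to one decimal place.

62.7°C

Base counts: A=5, T=6, G=9, C=6; G+C = 15, N = 26.
Tm = 64.9 + 41·(15 − 16.4)/26 = 64.9 + -57.40/26 = 62.7°C.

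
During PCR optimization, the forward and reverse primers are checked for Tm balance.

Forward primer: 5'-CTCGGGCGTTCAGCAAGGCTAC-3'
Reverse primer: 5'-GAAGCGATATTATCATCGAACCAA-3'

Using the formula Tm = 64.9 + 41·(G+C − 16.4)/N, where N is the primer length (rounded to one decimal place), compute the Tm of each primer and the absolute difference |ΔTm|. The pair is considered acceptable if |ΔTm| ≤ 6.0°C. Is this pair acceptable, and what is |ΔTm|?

Forward: G+C = 14, N = 22 → Tm = 64.9 + 41·(14 − 16.4)/22 = 60.4°C.
Reverse: G+C = 9, N = 24 → Tm = 64.9 + 41·(9 − 16.4)/24 = 52.3°C.
|ΔTm| = |60.4 − 52.3| = 8.1°C, > 6.0°C.

|ΔTm| = 8.1°C; the pair is not acceptable.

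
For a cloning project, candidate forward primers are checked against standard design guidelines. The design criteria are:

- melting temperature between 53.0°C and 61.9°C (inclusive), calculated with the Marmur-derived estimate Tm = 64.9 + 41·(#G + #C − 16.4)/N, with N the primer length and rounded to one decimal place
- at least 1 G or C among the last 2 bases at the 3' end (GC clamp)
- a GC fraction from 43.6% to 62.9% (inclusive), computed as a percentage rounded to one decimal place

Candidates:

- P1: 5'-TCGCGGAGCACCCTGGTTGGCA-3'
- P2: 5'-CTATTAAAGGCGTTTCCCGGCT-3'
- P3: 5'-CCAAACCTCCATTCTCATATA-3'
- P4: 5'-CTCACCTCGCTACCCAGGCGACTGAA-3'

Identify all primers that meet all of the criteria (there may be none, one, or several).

P2 only.

P1 (22 nt, A=3 T=4 G=8 C=7): Tm = 64.9 + 41·(15 − 16.4)/22 = 62.3°C, outside 53.0–61.9°C ✗; 3' end CA has 1 G/C ✓; GC 15/22 = 68.2%, outside 43.6–62.9% ✗ — fails.
P2 (22 nt, A=4 T=7 G=5 C=6): Tm = 64.9 + 41·(11 − 16.4)/22 = 54.8°C ✓; 3' end CT has 1 G/C ✓; GC 11/22 = 50.0% ✓ — passes.
P3 (21 nt, A=7 T=6 G=0 C=8): Tm = 64.9 + 41·(8 − 16.4)/21 = 48.5°C, outside 53.0–61.9°C ✗; 3' end TA has 0 G/C, need ≥1 ✗; GC 8/21 = 38.1%, outside 43.6–62.9% ✗ — fails.
P4 (26 nt, A=6 T=4 G=5 C=11): Tm = 64.9 + 41·(16 − 16.4)/26 = 64.3°C, outside 53.0–61.9°C ✗; 3' end AA has 0 G/C, need ≥1 ✗; GC 16/26 = 61.5% ✓ — fails.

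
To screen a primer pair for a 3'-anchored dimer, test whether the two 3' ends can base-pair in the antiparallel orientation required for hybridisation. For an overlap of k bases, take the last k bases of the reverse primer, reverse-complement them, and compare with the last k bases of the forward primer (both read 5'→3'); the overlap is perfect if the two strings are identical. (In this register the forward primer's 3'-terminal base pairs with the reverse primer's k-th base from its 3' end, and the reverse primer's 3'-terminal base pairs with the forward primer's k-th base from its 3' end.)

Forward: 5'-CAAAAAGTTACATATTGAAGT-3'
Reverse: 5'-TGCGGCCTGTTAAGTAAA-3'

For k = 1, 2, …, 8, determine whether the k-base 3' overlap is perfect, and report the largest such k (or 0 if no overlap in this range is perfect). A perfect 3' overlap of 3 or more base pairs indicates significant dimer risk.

Last 8 bases (5'→3') — forward …ATTGAAGT, reverse …TAAGTAAA.
Reverse complement of the reverse primer's last 8 bases: TTTACTTA; its first k bases are the reverse complement of the reverse primer's last k bases, so a perfect k-base overlap needs the forward primer's last k bases to equal them.
Comparing (forward last k vs required): k=1: T vs T ✓; k=2: GT vs TT ✗; k=3: AGT vs TTT ✗; k=4: AAGT vs TTTA ✗; k=5: GAAGT vs TTTAC ✗; k=6: TGAAGT vs TTTACT ✗; k=7: TTGAAGT vs TTTACTT ✗; k=8: ATTGAAGT vs TTTACTTA ✗.
Only k = 1 is perfect, so the longest perfect 3' overlap is 1.

Longest perfect overlap: 1 complementary base pair; below the dimer-risk threshold (threshold 3).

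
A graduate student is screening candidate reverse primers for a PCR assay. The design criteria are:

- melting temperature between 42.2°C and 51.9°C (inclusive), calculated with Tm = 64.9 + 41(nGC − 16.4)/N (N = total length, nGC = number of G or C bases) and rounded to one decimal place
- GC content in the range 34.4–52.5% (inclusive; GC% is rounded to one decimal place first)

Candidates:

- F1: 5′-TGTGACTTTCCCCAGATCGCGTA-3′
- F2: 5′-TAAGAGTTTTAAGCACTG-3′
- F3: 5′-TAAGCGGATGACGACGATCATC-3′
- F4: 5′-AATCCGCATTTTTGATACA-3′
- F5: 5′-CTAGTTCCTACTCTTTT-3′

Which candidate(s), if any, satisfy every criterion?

F1 (23 nt, A=4 T=7 G=5 C=7): Tm = 64.9 + 41·(12 − 16.4)/23 = 57.1°C, outside 42.2–51.9°C ✗; GC 12/23 = 52.2% ✓ — fails.
F2 (18 nt, A=6 T=6 G=4 C=2): Tm = 64.9 + 41·(6 − 16.4)/18 = 41.2°C, outside 42.2–51.9°C ✗; GC 6/18 = 33.3%, outside 34.4–52.5% ✗ — fails.
F3 (22 nt, A=7 T=4 G=6 C=5): Tm = 64.9 + 41·(11 − 16.4)/22 = 54.8°C, outside 42.2–51.9°C ✗; GC 11/22 = 50.0% ✓ — fails.
F4 (19 nt, A=6 T=7 G=2 C=4): Tm = 64.9 + 41·(6 − 16.4)/19 = 42.5°C ✓; GC 6/19 = 31.6%, outside 34.4–52.5% ✗ — fails.
F5 (17 nt, A=2 T=9 G=1 C=5): Tm = 64.9 + 41·(6 − 16.4)/17 = 39.8°C, outside 42.2–51.9°C ✗; GC 6/17 = 35.3% ✓ — fails.

None of the candidates satisfy all criteria.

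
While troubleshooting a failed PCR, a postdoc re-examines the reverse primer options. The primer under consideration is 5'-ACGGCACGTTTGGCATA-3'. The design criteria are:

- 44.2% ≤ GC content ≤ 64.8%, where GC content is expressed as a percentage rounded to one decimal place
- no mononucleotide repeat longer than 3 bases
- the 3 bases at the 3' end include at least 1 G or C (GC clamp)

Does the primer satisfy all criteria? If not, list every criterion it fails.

Base counts: A=4, T=4, G=5, C=4 (length 17).
GC content: GC 9/17 = 52.9% ✓
homopolymer run: longest run = 3 ✓
GC clamp: 3' end ATA has 0 G/C, need ≥1 ✗

Fails: GC clamp.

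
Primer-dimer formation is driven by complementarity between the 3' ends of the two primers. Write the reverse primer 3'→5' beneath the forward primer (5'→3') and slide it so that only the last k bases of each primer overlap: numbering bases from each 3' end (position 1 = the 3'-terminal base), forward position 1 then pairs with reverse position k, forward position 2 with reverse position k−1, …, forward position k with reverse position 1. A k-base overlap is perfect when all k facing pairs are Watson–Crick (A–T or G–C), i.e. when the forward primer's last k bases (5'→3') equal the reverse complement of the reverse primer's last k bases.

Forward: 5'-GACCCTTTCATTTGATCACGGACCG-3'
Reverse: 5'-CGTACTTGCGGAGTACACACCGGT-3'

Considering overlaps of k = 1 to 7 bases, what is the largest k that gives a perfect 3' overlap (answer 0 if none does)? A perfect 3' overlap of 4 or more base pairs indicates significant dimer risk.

Last 7 bases (5'→3') — forward …CGGACCG, reverse …CACCGGT.
Reverse complement of the reverse primer's last 7 bases: ACCGGTG; its first k bases are the reverse complement of the reverse primer's last k bases, so a perfect k-base overlap needs the forward primer's last k bases to equal them.
Comparing (forward last k vs required): k=1: G vs A ✗; k=2: CG vs AC ✗; k=3: CCG vs ACC ✗; k=4: ACCG vs ACCG ✓; k=5: GACCG vs ACCGG ✗; k=6: GGACCG vs ACCGGT ✗; k=7: CGGACCG vs ACCGGTG ✗.
Only k = 4 is perfect, so the longest perfect 3' overlap is 4.

Longest perfect overlap: 4 complementary base pairs; significant dimer risk (threshold 4).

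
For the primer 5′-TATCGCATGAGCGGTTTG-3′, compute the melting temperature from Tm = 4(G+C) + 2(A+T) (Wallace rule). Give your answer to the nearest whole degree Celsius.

54°C

Base counts: A=3, T=6, G=6, C=3 (length 18).
Tm = 2·(3+6) + 4·(6+3) = 2·9 + 4·9 = 18 + 36 = 54°C.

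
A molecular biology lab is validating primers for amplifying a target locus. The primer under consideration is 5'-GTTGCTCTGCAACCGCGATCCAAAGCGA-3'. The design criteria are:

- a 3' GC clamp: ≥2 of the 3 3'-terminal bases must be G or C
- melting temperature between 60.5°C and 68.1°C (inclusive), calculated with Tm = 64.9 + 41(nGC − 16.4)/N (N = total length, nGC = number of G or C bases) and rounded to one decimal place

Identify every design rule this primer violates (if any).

Base counts: A=7, T=5, G=7, C=9 (length 28).
GC clamp: 3' end CGA has 2 G/C ✓
Tm: Tm = 64.9 + 41·(16 − 16.4)/28 = 64.3°C ✓

Meets all criteria.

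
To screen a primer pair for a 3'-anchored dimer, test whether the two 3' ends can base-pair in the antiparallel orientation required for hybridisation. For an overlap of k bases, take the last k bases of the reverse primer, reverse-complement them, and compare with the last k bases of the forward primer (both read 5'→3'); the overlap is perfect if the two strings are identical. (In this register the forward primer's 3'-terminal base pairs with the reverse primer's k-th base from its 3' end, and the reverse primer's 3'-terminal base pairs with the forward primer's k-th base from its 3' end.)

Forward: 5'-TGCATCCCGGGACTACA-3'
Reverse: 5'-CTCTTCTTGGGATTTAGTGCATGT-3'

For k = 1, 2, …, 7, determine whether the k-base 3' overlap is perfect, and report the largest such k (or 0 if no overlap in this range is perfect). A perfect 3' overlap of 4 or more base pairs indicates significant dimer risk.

Last 7 bases (5'→3') — forward …GACTACA, reverse …TGCATGT.
Reverse complement of the reverse primer's last 7 bases: ACATGCA; its first k bases are the reverse complement of the reverse primer's last k bases, so a perfect k-base overlap needs the forward primer's last k bases to equal them.
Comparing (forward last k vs required): k=1: A vs A ✓; k=2: CA vs AC ✗; k=3: ACA vs ACA ✓; k=4: TACA vs ACAT ✗; k=5: CTACA vs ACATG ✗; k=6: ACTACA vs ACATGC ✗; k=7: GACTACA vs ACATGCA ✗.
Perfect overlaps at k = 1, 3; the largest is 3.

Longest perfect overlap: 3 complementary base pairs; below the dimer-risk threshold (threshold 4).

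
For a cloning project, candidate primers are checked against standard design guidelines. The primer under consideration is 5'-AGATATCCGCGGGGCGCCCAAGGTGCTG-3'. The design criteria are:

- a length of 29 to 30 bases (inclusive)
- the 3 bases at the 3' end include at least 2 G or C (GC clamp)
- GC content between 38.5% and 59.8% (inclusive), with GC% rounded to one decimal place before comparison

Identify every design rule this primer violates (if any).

Base counts: A=5, T=4, G=11, C=8 (length 28).
length: length 28, outside 29–30 ✗
GC clamp: 3' end CTG has 2 G/C ✓
GC content: GC 19/28 = 67.9%, outside 38.5–59.8% ✗

Fails: length, GC content.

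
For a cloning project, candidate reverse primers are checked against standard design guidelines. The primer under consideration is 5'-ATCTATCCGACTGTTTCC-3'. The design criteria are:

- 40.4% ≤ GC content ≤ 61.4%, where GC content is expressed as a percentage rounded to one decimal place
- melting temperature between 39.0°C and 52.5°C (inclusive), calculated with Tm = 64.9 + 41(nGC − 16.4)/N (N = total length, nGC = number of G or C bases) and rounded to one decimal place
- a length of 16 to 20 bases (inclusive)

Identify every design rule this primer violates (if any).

Base counts: A=3, T=7, G=2, C=6 (length 18).
GC content: GC 8/18 = 44.4% ✓
Tm: Tm = 64.9 + 41·(8 − 16.4)/18 = 45.8°C ✓
length: length 18 ✓

Meets all criteria.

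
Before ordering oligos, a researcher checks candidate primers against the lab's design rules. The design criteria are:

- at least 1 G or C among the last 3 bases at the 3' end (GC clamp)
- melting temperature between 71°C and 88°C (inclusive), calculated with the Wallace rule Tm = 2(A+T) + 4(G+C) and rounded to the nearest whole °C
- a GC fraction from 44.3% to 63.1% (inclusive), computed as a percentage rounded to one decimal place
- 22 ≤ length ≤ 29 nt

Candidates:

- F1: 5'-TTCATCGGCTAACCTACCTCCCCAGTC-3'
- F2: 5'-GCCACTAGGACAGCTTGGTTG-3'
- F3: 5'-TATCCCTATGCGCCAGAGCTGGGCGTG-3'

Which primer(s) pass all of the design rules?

F1 and F3.

F1 (27 nt, A=5 T=7 G=3 C=12): 3' end GTC has 2 G/C ✓; Tm = 2·12 + 4·15 = 84°C ✓; GC 15/27 = 55.6% ✓; length 27 ✓ — passes.
F2 (21 nt, A=4 T=5 G=7 C=5): 3' end TTG has 1 G/C ✓; Tm = 2·9 + 4·12 = 66°C, outside 71–88°C ✗; GC 12/21 = 57.1% ✓; length 21, outside 22–29 ✗ — fails.
F3 (27 nt, A=4 T=6 G=9 C=8): 3' end GTG has 2 G/C ✓; Tm = 2·10 + 4·17 = 88°C ✓; GC 17/27 = 63.0% ✓; length 27 ✓ — passes.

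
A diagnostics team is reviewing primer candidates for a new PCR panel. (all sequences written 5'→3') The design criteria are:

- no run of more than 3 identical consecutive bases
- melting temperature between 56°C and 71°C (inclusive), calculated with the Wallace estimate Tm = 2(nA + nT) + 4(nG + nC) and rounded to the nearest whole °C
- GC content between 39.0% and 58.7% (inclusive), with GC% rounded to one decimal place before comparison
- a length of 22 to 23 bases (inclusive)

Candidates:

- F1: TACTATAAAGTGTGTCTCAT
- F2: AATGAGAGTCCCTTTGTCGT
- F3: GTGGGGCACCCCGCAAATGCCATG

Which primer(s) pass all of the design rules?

None of the candidates satisfy all criteria.

F1 (20 nt, A=6 T=8 G=3 C=3): longest run = 3 ✓; Tm = 2·14 + 4·6 = 52°C, outside 56–71°C ✗; GC 6/20 = 30.0%, outside 39.0–58.7% ✗; length 20, outside 22–23 ✗ — fails.
F2 (20 nt, A=4 T=7 G=5 C=4): longest run = 3 ✓; Tm = 2·11 + 4·9 = 58°C ✓; GC 9/20 = 45.0% ✓; length 20, outside 22–23 ✗ — fails.
F3 (24 nt, A=5 T=3 G=8 C=8): longest run = 4, exceeds 3 ✗; Tm = 2·8 + 4·16 = 80°C, outside 56–71°C ✗; GC 16/24 = 66.7%, outside 39.0–58.7% ✗; length 24, outside 22–23 ✗ — fails.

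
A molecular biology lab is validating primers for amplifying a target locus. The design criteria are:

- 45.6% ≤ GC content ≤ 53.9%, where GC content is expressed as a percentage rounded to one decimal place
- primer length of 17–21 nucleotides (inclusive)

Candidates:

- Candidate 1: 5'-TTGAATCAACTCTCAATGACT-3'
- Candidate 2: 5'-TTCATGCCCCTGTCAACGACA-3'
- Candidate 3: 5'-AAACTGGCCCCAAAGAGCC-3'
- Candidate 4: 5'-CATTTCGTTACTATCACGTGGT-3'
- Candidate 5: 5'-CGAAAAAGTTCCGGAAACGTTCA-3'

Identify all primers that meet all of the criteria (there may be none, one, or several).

Candidate 2 only.

Candidate 1 (21 nt, A=7 T=7 G=2 C=5): GC 7/21 = 33.3%, outside 45.6–53.9% ✗; length 21 ✓ — fails.
Candidate 2 (21 nt, A=5 T=5 G=3 C=8): GC 11/21 = 52.4% ✓; length 21 ✓ — passes.
Candidate 3 (19 nt, A=7 T=1 G=4 C=7): GC 11/19 = 57.9%, outside 45.6–53.9% ✗; length 19 ✓ — fails.
Candidate 4 (22 nt, A=4 T=9 G=4 C=5): GC 9/22 = 40.9%, outside 45.6–53.9% ✗; length 22, outside 17–21 ✗ — fails.
Candidate 5 (23 nt, A=9 T=4 G=5 C=5): GC 10/23 = 43.5%, outside 45.6–53.9% ✗; length 23, outside 17–21 ✗ — fails.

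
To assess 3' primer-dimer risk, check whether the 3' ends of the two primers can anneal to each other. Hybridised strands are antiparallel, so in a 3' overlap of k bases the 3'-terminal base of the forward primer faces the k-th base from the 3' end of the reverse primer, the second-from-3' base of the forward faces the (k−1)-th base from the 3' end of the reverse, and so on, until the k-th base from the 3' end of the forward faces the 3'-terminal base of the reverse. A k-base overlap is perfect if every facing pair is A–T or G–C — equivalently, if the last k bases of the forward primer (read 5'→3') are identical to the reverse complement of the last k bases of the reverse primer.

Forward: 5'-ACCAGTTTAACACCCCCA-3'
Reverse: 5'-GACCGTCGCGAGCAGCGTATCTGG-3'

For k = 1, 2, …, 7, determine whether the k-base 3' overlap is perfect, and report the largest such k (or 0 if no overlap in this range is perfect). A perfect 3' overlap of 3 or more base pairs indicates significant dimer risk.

Last 7 bases (5'→3') — forward …ACCCCCA, reverse …TATCTGG.
Reverse complement of the reverse primer's last 7 bases: CCAGATA; its first k bases are the reverse complement of the reverse primer's last k bases, so a perfect k-base overlap needs the forward primer's last k bases to equal them.
Comparing (forward last k vs required): k=1: A vs C ✗; k=2: CA vs CC ✗; k=3: CCA vs CCA ✓; k=4: CCCA vs CCAG ✗; k=5: CCCCA vs CCAGA ✗; k=6: CCCCCA vs CCAGAT ✗; k=7: ACCCCCA vs CCAGATA ✗.
Only k = 3 is perfect, so the longest perfect 3' overlap is 3.

Longest perfect overlap: 3 complementary base pairs; significant dimer risk (threshold 3).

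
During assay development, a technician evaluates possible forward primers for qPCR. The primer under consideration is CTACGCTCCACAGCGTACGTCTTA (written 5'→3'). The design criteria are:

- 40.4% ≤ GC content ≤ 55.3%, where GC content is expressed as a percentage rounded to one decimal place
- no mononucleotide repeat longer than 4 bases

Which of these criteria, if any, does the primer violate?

Base counts: A=5, T=6, G=4, C=9 (length 24).
GC content: GC 13/24 = 54.2% ✓
homopolymer run: longest run = 2 ✓

Meets all criteria.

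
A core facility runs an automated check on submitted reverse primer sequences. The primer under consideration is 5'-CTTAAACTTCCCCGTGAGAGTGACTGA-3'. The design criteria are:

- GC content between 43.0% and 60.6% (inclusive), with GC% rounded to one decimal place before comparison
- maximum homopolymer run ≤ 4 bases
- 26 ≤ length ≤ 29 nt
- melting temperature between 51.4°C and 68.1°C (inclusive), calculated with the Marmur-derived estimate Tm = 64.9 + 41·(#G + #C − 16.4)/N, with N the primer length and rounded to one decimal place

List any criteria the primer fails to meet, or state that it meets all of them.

Base counts: A=7, T=7, G=6, C=7 (length 27).
GC content: GC 13/27 = 48.1% ✓
homopolymer run: longest run = 4 ✓
length: length 27 ✓
Tm: Tm = 64.9 + 41·(13 − 16.4)/27 = 59.7°C ✓

Meets all criteria.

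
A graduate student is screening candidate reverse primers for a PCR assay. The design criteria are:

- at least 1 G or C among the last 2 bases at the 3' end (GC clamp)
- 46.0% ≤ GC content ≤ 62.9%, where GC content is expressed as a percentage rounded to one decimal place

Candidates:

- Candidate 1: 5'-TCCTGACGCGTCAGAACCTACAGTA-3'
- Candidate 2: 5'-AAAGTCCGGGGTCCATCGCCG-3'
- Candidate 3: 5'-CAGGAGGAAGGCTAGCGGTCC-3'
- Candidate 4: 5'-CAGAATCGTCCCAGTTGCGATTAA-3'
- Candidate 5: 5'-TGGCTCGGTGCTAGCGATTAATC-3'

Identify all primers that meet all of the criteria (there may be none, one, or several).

Candidate 1 (25 nt, A=7 T=5 G=5 C=8): 3' end TA has 0 G/C, need ≥1 ✗; GC 13/25 = 52.0% ✓ — fails.
Candidate 2 (21 nt, A=4 T=3 G=7 C=7): 3' end CG has 2 G/C ✓; GC 14/21 = 66.7%, outside 46.0–62.9% ✗ — fails.
Candidate 3 (21 nt, A=5 T=2 G=9 C=5): 3' end CC has 2 G/C ✓; GC 14/21 = 66.7%, outside 46.0–62.9% ✗ — fails.
Candidate 4 (24 nt, A=7 T=6 G=5 C=6): 3' end AA has 0 G/C, need ≥1 ✗; GC 11/24 = 45.8%, outside 46.0–62.9% ✗ — fails.
Candidate 5 (23 nt, A=4 T=7 G=7 C=5): 3' end TC has 1 G/C ✓; GC 12/23 = 52.2% ✓ — passes.

Candidate 5 only.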